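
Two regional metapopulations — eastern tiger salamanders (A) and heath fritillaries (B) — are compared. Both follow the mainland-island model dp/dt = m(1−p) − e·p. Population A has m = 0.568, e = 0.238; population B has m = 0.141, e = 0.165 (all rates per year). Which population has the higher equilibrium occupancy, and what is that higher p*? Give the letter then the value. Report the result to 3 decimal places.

A: p*_A = m/(m+e) = 0.568/0.8060 = 0.7047.
B: p*_B = 0.141/0.3060 = 0.4608.
A is higher at 0.7047.

A, 0.705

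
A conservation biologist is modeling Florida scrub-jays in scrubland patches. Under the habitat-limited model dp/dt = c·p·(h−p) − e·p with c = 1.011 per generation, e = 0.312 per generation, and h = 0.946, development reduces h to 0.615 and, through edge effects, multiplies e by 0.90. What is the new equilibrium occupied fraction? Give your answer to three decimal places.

0.337

Before: p* = h − e/c = 0.946 − 0.312/1.011 = 0.946 − 0.3086 = 0.6374.
After: c = 1.011, e = 0.2808, h = 0.615; p* = 0.615 − 0.2808/1.011 = 0.3373.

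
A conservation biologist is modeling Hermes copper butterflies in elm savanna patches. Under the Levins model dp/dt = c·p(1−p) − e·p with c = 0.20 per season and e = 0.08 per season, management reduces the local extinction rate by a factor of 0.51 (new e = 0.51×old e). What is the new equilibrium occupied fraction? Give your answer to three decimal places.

0.796

Before: p* = 1 − 0.08/0.20 = 0.6000.
After the change, c = 0.2, e = 0.0408, so p* = 1 − 0.0408/0.2 = 0.7960.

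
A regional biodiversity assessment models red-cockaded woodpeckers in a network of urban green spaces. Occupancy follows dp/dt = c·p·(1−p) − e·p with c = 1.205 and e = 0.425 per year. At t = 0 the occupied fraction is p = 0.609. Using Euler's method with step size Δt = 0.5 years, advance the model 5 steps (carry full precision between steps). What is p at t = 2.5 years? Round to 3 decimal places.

0.644

Update rule: p ← p + [c·p·(1−p) − e·p]·Δt with Δt = 0.5.
p: 0.60900 → 0.62305  (Δp = +0.01405)
p: 0.62305 → 0.63216  (Δp = +0.00910)
p: 0.63216 → 0.63793  (Δp = +0.00577)
p: 0.63793 → 0.64153  (Δp = +0.00360)
p: 0.64153 → 0.64376  (Δp = +0.00223)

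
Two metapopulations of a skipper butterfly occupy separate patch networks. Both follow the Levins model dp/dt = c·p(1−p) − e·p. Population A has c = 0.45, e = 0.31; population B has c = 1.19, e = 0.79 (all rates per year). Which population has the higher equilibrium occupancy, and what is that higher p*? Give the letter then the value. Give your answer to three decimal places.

B, 0.336

A: p*_A = 1 − 0.31/0.45 = 0.3111.
B: p*_B = 1 − 0.79/1.19 = 0.3361.
B is higher at 0.3361.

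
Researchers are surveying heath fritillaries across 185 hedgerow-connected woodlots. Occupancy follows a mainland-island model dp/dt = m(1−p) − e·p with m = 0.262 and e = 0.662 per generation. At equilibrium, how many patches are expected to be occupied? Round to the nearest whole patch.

p* = m/(m+e) = 0.262/0.9240 = 0.2835.
Expected occupied patches = N × p* = 185 × 0.2835 = 52.46 ≈ 52.

52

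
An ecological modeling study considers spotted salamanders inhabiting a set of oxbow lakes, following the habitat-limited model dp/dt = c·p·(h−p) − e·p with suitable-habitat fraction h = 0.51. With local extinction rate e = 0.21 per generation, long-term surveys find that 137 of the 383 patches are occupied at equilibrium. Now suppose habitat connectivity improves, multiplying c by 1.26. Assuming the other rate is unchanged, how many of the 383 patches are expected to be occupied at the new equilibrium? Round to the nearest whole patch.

Observed p* = 137/383 = 0.35770.
Balance c(h−p*) = e gives c = e/(0.51 − 0.35770) = 0.21/0.15230 = 1.37886.
New p* = 0.51 − e/c = 0.51 − 0.21000/1.73736 = 0.38913.
Expected occupied = 383 × 0.38913 = 149.04 ≈ 149.

149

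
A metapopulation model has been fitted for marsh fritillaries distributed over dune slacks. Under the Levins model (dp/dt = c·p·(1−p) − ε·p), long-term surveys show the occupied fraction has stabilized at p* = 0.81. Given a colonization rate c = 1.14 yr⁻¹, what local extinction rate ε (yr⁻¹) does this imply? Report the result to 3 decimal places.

At equilibrium c(1−p*) = ε.
ε = 1.14 × (1 − 0.81) = 1.14 × 0.1900 = 0.2166.

0.217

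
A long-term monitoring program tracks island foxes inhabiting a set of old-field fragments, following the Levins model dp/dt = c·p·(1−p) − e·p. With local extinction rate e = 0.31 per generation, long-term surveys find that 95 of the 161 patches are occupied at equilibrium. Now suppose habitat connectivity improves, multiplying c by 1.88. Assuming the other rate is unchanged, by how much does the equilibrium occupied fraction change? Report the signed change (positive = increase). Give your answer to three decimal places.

Observed p* = 95/161 = 0.59006.
Balance c(1−p*) = e gives c = e/(1 − 0.59006) = 0.31/0.40994 = 0.75621.
New p* = 1 − e/c = 1 − 0.31000/1.42167 = 0.78195.
Δp* = 0.78195 − 0.59006 = +0.19189.

0.192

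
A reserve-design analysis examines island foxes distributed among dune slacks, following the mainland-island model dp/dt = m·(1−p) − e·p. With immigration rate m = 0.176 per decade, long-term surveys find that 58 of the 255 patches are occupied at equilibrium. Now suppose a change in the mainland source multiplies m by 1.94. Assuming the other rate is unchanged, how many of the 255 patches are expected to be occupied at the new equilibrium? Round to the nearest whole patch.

93

Observed p* = 58/255 = 0.22745.
Balance m(1−p*) = e·p* gives e = m(1−p*)/p* = 0.176×0.77255/0.22745 = 0.59780.
New p* = m/(m+e) = 0.34144/(0.34144+0.59780) = 0.36353.
Expected occupied = 255 × 0.36353 = 92.70 ≈ 93.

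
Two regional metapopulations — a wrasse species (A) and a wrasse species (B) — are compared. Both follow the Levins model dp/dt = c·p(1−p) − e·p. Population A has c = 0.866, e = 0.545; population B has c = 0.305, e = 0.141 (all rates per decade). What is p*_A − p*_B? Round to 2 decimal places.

-0.17

A: p*_A = 1 − 0.545/0.866 = 0.3707.
B: p*_B = 1 − 0.141/0.305 = 0.5377.
p*_A − p*_B = 0.3707 − 0.5377 = -0.1670.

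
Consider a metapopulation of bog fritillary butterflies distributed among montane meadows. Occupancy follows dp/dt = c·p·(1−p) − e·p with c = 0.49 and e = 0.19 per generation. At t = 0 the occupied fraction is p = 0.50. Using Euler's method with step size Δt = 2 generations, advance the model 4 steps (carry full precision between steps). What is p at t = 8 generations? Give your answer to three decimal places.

Update rule: p ← p + [c·p·(1−p) − e·p]·Δt with Δt = 2.
step 1: Δp = +0.05500, p = 0.55500
step 2: Δp = +0.03114, p = 0.58614
step 3: Δp = +0.01500, p = 0.60113
step 4: Δp = +0.00655, p = 0.60768

0.608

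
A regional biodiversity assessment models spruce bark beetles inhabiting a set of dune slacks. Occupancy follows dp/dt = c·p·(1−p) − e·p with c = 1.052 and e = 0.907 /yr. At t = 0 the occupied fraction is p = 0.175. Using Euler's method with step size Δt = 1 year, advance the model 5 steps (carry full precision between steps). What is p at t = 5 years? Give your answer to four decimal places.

0.1523

Update rule: p ← p + [c·p·(1−p) − e·p]·Δt with Δt = 1.
  1  |  dp/dt·Δt = -0.006843  |  p_1 = 0.168157
  2  |  dp/dt·Δt = -0.005365  |  p_2 = 0.162793
  3  |  dp/dt·Δt = -0.004275  |  p_3 = 0.158518
  4  |  dp/dt·Δt = -0.003450  |  p_4 = 0.155069
  5  |  dp/dt·Δt = -0.002812  |  p_5 = 0.152257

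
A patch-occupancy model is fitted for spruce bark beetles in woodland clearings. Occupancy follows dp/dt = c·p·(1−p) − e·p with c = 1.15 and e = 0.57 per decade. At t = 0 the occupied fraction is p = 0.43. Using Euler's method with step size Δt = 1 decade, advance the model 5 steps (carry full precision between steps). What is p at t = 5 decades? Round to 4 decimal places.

Update rule: p ← p + [c·p·(1−p) − e·p]·Δt with Δt = 1.
  1  |  dp/dt·Δt = +0.036765  |  p_1 = 0.466765
  2  |  dp/dt·Δt = +0.020174  |  p_2 = 0.486939
  3  |  dp/dt·Δt = +0.009749  |  p_3 = 0.496687
  4  |  dp/dt·Δt = +0.004376  |  p_4 = 0.501063
  5  |  dp/dt·Δt = +0.001893  |  p_5 = 0.502956

0.5030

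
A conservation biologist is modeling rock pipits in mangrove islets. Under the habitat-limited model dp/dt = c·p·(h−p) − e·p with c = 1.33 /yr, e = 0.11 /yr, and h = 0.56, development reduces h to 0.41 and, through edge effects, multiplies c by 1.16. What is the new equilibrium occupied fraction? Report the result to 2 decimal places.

Before: p* = h − e/c = 0.56 − 0.11/1.33 = 0.56 − 0.0827 = 0.4773.
After: c = 1.5428, e = 0.11, h = 0.41; p* = 0.41 − 0.11/1.5428 = 0.3387.

0.34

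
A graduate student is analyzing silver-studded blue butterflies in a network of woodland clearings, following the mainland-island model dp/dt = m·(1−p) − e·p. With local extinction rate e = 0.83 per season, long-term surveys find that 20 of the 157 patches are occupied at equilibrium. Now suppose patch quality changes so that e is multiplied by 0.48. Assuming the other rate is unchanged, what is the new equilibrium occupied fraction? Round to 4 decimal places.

0.2332

Observed p* = 20/157 = 0.12739.
Balance m(1−p*) = e·p* gives m = e·p*/(1−p*) = 0.83×0.12739/0.87261 = 0.12117.
New p* = m/(m+e) = 0.12117/(0.12117+0.39840) = 0.23321.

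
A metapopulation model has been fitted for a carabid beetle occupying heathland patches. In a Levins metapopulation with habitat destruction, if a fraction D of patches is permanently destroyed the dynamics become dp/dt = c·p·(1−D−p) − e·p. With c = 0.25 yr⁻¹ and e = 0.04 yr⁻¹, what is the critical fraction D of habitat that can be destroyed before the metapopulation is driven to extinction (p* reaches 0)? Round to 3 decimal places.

The nontrivial equilibrium is p* = (1−D) − e/c; extinction occurs when this hits zero.
So D_crit = 1 − e/c = 1 − 0.04/0.25 = 1 − 0.1600 = 0.8400.
This equals the undisturbed p*, a classic result of Lande's extension.

0.840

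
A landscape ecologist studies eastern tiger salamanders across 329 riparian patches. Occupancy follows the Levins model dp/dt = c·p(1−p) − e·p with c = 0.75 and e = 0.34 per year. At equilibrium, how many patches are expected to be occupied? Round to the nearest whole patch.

p* = 1 − e/c = 1 − 0.34/0.75 = 0.5467.
Expected occupied patches = N × p* = 329 × 0.5467 = 179.85 ≈ 180.

180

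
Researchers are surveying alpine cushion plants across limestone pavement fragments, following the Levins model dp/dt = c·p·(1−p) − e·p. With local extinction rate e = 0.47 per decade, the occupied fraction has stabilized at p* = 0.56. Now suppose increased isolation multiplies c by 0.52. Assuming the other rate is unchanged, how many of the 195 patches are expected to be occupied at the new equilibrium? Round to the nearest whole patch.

30

Balance c(1−p*) = e gives c = e/(1 − 0.56000) = 0.47/0.44000 = 1.06818.
New p* = 1 − e/c = 1 − 0.47000/0.55545 = 0.15384.
Expected occupied = 195 × 0.15384 = 30.00 ≈ 30.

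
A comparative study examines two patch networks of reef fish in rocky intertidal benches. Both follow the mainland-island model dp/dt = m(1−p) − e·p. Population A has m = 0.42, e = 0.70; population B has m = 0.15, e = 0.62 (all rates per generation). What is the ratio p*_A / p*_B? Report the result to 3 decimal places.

A: p*_A = m/(m+e) = 0.42/1.1200 = 0.3750.
B: p*_B = 0.15/0.7700 = 0.1948.
p*_A / p*_B = 0.3750/0.1948 = 1.9250.

1.925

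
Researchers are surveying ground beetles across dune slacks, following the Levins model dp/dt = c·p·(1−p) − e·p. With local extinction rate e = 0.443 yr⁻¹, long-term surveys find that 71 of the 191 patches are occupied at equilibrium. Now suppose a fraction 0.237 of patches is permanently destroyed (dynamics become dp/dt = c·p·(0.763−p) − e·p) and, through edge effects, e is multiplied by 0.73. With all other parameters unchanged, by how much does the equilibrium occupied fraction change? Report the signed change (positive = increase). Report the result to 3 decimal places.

Observed p* = 71/191 = 0.37173.
Balance c(1−p*) = e gives c = e/(1 − 0.37173) = 0.443/0.62827 = 0.70511.
New p* = 0.763 − e/c = 0.763 − 0.32339/0.70511 = 0.30436.
Δp* = 0.30436 − 0.37173 = -0.06737.

-0.067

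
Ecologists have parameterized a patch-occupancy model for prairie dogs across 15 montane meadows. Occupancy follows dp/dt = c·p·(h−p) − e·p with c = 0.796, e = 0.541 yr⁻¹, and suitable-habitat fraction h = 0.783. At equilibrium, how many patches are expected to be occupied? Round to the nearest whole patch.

2

p* = h − e/c = 0.783 − 0.6796 = 0.1034.
Expected occupied patches = N × p* = 15 × 0.1034 = 1.55 ≈ 2.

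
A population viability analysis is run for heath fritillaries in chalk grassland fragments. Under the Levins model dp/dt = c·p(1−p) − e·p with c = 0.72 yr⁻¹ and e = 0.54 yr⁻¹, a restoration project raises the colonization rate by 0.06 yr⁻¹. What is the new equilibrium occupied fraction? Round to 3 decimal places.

Before: p* = 1 − 0.54/0.72 = 0.2500.
After the change, c = 0.78, e = 0.54, so p* = 1 − 0.54/0.78 = 0.3077.

0.308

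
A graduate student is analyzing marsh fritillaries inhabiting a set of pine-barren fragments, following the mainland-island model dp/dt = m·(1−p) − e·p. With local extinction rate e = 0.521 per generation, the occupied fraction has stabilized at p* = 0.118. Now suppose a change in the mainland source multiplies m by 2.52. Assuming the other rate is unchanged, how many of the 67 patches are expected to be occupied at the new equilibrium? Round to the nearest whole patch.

Balance m(1−p*) = e·p* gives m = e·p*/(1−p*) = 0.521×0.11800/0.88200 = 0.06970.
New p* = m/(m+e) = 0.17564/(0.17564+0.52100) = 0.25212.
Expected occupied = 67 × 0.25212 = 16.89 ≈ 17.

17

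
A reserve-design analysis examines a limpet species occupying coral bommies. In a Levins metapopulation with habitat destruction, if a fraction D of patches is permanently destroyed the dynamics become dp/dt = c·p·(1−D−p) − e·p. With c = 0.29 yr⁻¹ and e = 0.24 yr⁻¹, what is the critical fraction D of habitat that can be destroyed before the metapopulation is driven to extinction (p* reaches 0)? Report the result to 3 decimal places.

The nontrivial equilibrium is p* = (1−D) − e/c; extinction occurs when this hits zero.
So D_crit = 1 − e/c = 1 − 0.24/0.29 = 1 − 0.8276 = 0.1724.
This equals the undisturbed p*, a classic result of Lande's extension.

0.172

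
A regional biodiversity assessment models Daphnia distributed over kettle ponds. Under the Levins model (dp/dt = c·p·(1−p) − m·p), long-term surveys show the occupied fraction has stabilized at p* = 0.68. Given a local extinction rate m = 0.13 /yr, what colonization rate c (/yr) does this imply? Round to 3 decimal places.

At equilibrium c(1−p*) = m, so c = m/(1−p*).
c = 0.13/(1 − 0.68) = 0.13/0.3200 = 0.4063.

0.406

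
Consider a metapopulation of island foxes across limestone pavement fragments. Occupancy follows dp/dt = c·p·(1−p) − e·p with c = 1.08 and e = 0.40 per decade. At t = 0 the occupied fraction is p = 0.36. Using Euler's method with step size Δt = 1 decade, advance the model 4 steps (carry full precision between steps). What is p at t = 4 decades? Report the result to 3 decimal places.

Update rule: p ← p + [c·p·(1−p) − e·p]·Δt with Δt = 1.
t = 1: p = 0.36000 + (+0.10483) = 0.46483
t = 2: p = 0.46483 + (+0.08273) = 0.54756
t = 3: p = 0.54756 + (+0.04853) = 0.59609
t = 4: p = 0.59609 + (+0.02159) = 0.61768

0.618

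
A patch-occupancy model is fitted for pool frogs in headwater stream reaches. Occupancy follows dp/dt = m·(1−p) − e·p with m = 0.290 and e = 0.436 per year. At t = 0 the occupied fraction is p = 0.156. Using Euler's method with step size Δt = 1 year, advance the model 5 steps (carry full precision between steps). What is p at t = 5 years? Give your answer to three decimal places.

Update rule: p ← p + [m·(1−p) − e·p]·Δt with Δt = 1.
p: 0.15600 → 0.33274  (Δp = +0.17674)
p: 0.33274 → 0.38117  (Δp = +0.04843)
p: 0.38117 → 0.39444  (Δp = +0.01327)
p: 0.39444 → 0.39808  (Δp = +0.00364)
p: 0.39808 → 0.39907  (Δp = +0.00100)

0.399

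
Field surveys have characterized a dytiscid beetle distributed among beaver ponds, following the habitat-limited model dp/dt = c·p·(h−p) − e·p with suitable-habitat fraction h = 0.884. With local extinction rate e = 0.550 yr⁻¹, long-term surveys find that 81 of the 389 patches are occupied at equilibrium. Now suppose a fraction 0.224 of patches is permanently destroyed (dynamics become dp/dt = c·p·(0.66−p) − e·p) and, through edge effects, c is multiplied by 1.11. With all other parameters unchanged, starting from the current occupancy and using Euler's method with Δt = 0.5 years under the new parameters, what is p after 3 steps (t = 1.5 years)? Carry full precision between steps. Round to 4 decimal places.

Observed p* = 81/389 = 0.20823.
Balance c(h−p*) = e gives c = e/(0.884 − 0.20823) = 0.550/0.67577 = 0.81388.
Starting from p₀ = 0.20823; update p ← p + (dp/dt)·Δt with the new parameters.
  1  |  dp/dt·Δt = -0.014770  |  p_1 = 0.193456
  2  |  dp/dt·Δt = -0.012432  |  p_2 = 0.181025
  3  |  dp/dt·Δt = -0.010616  |  p_3 = 0.170409

0.1704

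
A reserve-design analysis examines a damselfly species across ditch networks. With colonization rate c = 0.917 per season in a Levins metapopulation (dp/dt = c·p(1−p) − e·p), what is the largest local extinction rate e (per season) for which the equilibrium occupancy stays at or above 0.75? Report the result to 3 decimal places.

0.229

1 − e/c ≥ 0.75 ⇒ e ≤ c(1 − 0.75) = 0.917 × 0.2500.
e_max = 0.2293.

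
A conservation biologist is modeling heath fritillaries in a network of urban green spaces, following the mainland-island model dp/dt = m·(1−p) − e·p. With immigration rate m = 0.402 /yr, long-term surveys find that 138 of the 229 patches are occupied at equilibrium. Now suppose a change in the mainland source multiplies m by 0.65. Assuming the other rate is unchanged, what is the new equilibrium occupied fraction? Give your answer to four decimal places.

0.4964

Observed p* = 138/229 = 0.60262.
Balance m(1−p*) = e·p* gives e = m(1−p*)/p* = 0.402×0.39738/0.60262 = 0.26509.
New p* = m/(m+e) = 0.26130/(0.26130+0.26509) = 0.49640.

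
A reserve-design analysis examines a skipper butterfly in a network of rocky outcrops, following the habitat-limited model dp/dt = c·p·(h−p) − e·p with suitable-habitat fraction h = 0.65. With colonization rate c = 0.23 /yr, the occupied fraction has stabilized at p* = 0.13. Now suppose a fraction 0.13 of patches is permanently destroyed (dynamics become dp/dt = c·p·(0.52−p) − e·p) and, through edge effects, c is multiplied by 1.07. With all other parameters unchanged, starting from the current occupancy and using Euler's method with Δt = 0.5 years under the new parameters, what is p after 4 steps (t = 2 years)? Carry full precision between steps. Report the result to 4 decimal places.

Balance c(h−p*) = e gives e = 0.23×(0.65 − 0.13000) = 0.11960.
Starting from p₀ = 0.13000; update p ← p + (dp/dt)·Δt with the new parameters.
p: 0.13000 → 0.12846  (Δp = -0.00154)
p: 0.12846 → 0.12697  (Δp = -0.00149)
p: 0.12697 → 0.12552  (Δp = -0.00145)
p: 0.12552 → 0.12411  (Δp = -0.00141)

0.1241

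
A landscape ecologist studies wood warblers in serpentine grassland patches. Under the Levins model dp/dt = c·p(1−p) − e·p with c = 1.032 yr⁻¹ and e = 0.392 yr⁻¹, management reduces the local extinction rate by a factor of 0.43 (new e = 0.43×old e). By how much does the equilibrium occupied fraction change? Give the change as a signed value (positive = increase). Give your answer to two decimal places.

0.22

Before: p* = 1 − 0.392/1.032 = 0.6202.
After the change, c = 1.032, e = 0.16856, so p* = 1 − 0.16856/1.032 = 0.8367.
Δp* = 0.8367 − 0.6202 = +0.2165.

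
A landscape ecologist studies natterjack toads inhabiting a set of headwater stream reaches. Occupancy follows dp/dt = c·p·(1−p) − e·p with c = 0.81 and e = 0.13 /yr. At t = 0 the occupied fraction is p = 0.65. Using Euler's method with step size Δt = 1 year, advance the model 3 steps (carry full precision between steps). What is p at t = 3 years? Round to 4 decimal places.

0.8272

Update rule: p ← p + [c·p·(1−p) − e·p]·Δt with Δt = 1.
  1  |  dp/dt·Δt = +0.099775  |  p_1 = 0.749775
  2  |  dp/dt·Δt = +0.054495  |  p_2 = 0.804270
  3  |  dp/dt·Δt = +0.022955  |  p_3 = 0.827225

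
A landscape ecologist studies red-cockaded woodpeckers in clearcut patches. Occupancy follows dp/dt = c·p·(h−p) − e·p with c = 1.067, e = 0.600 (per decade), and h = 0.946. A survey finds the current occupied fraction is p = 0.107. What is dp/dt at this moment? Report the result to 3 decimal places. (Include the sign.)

0.032

Colonization term: c·p·(h−p) = 1.067×0.107×0.8390 = 0.09579.
Extinction term: e·p = 0.06420.
dp/dt = 0.09579 − 0.06420 = 0.03159.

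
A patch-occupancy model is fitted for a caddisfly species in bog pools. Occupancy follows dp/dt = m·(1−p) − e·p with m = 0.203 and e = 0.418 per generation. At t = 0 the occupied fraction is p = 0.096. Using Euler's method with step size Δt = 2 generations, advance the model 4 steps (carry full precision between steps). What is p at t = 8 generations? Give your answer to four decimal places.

0.3261

Update rule: p ← p + [m·(1−p) − e·p]·Δt with Δt = 2.
t = 2: p = 0.09600 + (+0.28677) = 0.38277
t = 4: p = 0.38277 + (-0.06940) = 0.31337
t = 6: p = 0.31337 + (+0.01679) = 0.33016
t = 8: p = 0.33016 + (-0.00406) = 0.32610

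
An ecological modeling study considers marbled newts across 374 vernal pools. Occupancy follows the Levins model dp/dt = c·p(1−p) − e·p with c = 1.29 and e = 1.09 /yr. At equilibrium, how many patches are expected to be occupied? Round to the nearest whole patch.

p* = 1 − e/c = 1 − 1.09/1.29 = 0.1550.
Expected occupied patches = N × p* = 374 × 0.1550 = 57.98 ≈ 58.

58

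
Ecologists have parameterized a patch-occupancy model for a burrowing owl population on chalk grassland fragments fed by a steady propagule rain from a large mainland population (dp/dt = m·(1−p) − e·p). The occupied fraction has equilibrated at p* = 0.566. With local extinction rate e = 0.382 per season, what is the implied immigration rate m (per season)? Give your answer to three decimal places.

At equilibrium m(1−p*) = e·p*, so m = e·p*/(1−p*).
m = 0.382 × 0.566 / 0.4340 = 0.2162/0.4340 = 0.4982.

0.498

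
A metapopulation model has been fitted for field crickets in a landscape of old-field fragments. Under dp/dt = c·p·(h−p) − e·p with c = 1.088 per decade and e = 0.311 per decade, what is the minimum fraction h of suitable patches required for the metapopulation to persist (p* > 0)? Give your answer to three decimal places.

0.286

p* = h − e/c is positive only when h > e/c.
h_min = e/c = 0.311/1.088 = 0.2858.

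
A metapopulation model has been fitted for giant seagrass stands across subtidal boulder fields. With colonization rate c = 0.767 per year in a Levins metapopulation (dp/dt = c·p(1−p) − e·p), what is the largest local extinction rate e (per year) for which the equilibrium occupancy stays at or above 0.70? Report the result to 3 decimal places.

1 − e/c ≥ 0.70 ⇒ e ≤ c(1 − 0.70) = 0.767 × 0.3000.
e_max = 0.2301.

0.230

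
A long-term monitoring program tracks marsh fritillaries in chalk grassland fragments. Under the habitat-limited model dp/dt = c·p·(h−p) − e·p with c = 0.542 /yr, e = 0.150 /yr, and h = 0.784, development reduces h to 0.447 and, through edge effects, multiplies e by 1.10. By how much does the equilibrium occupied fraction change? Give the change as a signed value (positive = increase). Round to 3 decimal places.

-0.365

Before: p* = h − e/c = 0.784 − 0.150/0.542 = 0.784 − 0.2768 = 0.5072.
After: c = 0.542, e = 0.165, h = 0.447; p* = 0.447 − 0.165/0.542 = 0.1426.
Δp* = 0.1426 − 0.5072 = -0.3647.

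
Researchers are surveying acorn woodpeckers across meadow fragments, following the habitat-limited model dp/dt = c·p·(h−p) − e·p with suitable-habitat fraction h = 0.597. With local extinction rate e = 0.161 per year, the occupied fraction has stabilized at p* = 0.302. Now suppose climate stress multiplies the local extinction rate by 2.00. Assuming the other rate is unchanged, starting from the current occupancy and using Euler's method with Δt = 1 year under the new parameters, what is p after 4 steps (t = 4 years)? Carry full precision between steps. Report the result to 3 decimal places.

Balance c(h−p*) = e gives c = e/(0.597 − 0.30200) = 0.161/0.29500 = 0.54576.
Starting from p₀ = 0.30200; update p ← p + (dp/dt)·Δt with the new parameters.
p: 0.30200 → 0.25338  (Δp = -0.04862)
p: 0.25338 → 0.21931  (Δp = -0.03407)
p: 0.21931 → 0.19390  (Δp = -0.02541)
p: 0.19390 → 0.17412  (Δp = -0.01978)

0.174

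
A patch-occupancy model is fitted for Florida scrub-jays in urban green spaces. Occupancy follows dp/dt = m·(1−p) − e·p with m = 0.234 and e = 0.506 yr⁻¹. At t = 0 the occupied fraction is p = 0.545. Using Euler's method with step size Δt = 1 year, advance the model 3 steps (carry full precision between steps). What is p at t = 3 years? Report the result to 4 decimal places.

Update rule: p ← p + [m·(1−p) − e·p]·Δt with Δt = 1.
  1  |  dp/dt·Δt = -0.169300  |  p_1 = 0.375700
  2  |  dp/dt·Δt = -0.044018  |  p_2 = 0.331682
  3  |  dp/dt·Δt = -0.011445  |  p_3 = 0.320237

0.3202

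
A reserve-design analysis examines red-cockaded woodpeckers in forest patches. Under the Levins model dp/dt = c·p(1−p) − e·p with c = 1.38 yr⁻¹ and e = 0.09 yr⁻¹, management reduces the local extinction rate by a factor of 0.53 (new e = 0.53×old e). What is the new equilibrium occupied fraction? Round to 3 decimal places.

0.965

Before: p* = 1 − 0.09/1.38 = 0.9348.
After the change, c = 1.38, e = 0.0477, so p* = 1 − 0.0477/1.38 = 0.9654.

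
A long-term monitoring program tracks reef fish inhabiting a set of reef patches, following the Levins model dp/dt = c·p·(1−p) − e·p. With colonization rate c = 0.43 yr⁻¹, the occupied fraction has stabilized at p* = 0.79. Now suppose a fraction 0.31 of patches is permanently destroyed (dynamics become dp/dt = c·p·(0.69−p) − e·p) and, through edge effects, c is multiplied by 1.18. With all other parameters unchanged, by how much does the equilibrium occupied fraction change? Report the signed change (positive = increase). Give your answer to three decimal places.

-0.278

Balance c(1−p*) = e gives e = 0.43×(1 − 0.79000) = 0.09030.
New p* = 0.69 − e/c = 0.69 − 0.09030/0.50740 = 0.51203.
Δp* = 0.51203 − 0.79000 = -0.27797.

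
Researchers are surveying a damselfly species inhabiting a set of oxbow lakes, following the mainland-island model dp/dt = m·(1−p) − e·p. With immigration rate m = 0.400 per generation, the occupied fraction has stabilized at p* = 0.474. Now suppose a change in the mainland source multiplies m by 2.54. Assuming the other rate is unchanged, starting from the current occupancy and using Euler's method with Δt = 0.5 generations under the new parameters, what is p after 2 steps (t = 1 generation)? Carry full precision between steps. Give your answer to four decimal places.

Balance m(1−p*) = e·p* gives e = m(1−p*)/p* = 0.400×0.52600/0.47400 = 0.44388.
Starting from p₀ = 0.47400; update p ← p + (dp/dt)·Δt with the new parameters.
p: 0.47400 → 0.63601  (Δp = +0.16201)
p: 0.63601 → 0.67976  (Δp = +0.04375)

0.6798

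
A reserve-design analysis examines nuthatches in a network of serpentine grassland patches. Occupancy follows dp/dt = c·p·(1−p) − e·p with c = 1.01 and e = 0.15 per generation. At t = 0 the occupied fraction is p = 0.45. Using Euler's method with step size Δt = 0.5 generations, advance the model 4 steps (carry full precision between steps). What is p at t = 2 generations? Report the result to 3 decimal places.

0.752

Update rule: p ← p + [c·p·(1−p) − e·p]·Δt with Δt = 0.5.
p: 0.45000 → 0.54124  (Δp = +0.09124)
p: 0.54124 → 0.62604  (Δp = +0.08480)
p: 0.62604 → 0.69731  (Δp = +0.07128)
p: 0.69731 → 0.75160  (Δp = +0.05429)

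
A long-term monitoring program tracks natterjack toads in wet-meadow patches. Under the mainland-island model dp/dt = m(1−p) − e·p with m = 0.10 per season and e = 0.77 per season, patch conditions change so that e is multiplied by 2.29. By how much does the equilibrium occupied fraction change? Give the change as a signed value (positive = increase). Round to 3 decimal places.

-0.061

Before: p* = 0.10/(0.10+0.77) = 0.1149.
After: m = 0.1, e = 1.7633; p* = 0.1/1.8633 = 0.0537.
Δp* = 0.0537 − 0.1149 = -0.0613.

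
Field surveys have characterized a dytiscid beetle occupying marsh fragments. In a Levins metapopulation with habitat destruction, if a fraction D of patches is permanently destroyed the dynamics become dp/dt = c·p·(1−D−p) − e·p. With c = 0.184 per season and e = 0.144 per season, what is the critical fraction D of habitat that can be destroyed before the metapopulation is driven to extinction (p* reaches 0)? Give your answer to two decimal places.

The nontrivial equilibrium is p* = (1−D) − e/c; extinction occurs when this hits zero.
So D_crit = 1 − e/c = 1 − 0.144/0.184 = 1 − 0.7826 = 0.2174.
This equals the undisturbed p*, a classic result of Lande's extension.

0.22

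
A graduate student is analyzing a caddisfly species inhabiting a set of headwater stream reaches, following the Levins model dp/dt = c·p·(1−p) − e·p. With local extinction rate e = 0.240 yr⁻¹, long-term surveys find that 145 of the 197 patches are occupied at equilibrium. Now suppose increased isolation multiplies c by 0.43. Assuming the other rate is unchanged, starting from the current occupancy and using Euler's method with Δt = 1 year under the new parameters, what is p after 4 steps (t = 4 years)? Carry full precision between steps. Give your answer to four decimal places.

Observed p* = 145/197 = 0.73604.
Balance c(1−p*) = e gives c = e/(1 − 0.73604) = 0.240/0.26396 = 0.90923.
Starting from p₀ = 0.73604; update p ← p + (dp/dt)·Δt with the new parameters.
step 1: Δp = -0.10069, p = 0.63535
step 2: Δp = -0.06190, p = 0.57345
step 3: Δp = -0.04199, p = 0.53145
step 4: Δp = -0.03019, p = 0.50126

0.5013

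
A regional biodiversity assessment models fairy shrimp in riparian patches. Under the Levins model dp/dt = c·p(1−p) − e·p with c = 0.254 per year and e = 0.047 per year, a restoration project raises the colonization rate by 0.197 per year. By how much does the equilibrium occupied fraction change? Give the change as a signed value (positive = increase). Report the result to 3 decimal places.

Before: p* = 1 − 0.047/0.254 = 0.8150.
After the change, c = 0.451, e = 0.047, so p* = 1 − 0.047/0.451 = 0.8958.
Δp* = 0.8958 − 0.8150 = +0.0808.

0.081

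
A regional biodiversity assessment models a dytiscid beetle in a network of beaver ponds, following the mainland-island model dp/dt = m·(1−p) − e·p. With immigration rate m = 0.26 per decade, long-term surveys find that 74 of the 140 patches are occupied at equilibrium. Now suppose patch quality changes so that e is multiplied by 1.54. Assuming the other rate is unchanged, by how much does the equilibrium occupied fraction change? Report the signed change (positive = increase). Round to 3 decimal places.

Observed p* = 74/140 = 0.52857.
Balance m(1−p*) = e·p* gives e = m(1−p*)/p* = 0.26×0.47143/0.52857 = 0.23189.
New p* = m/(m+e) = 0.26000/(0.26000+0.35711) = 0.42132.
Δp* = 0.42132 − 0.52857 = -0.10725.

-0.107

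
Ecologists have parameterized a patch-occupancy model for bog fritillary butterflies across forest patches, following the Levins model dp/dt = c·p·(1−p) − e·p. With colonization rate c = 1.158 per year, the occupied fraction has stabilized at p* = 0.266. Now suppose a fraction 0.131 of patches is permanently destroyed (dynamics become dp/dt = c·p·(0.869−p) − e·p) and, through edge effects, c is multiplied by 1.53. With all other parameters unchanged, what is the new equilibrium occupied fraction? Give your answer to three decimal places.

0.389

Balance c(1−p*) = e gives e = 1.158×(1 − 0.26600) = 0.84997.
New p* = 0.869 − e/c = 0.869 − 0.84997/1.77174 = 0.38926.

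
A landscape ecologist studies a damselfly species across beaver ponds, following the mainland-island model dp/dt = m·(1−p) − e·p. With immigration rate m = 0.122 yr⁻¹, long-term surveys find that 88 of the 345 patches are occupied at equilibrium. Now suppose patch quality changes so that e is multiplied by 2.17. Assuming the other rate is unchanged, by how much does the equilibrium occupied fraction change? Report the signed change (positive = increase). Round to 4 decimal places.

-0.1188

Observed p* = 88/345 = 0.25507.
Balance m(1−p*) = e·p* gives e = m(1−p*)/p* = 0.122×0.74493/0.25507 = 0.35630.
New p* = m/(m+e) = 0.12200/(0.12200+0.77317) = 0.13629.
Δp* = 0.13629 − 0.25507 = -0.11878.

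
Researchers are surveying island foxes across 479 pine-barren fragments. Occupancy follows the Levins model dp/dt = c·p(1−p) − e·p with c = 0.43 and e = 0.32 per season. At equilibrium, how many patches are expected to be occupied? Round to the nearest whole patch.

123

p* = 1 − e/c = 1 − 0.32/0.43 = 0.2558.
Expected occupied patches = N × p* = 479 × 0.2558 = 122.53 ≈ 123.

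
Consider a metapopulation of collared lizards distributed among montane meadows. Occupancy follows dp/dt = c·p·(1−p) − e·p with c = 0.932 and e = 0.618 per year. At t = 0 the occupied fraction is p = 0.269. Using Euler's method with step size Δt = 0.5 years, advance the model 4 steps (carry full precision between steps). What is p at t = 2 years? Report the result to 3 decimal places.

Update rule: p ← p + [c·p·(1−p) − e·p]·Δt with Δt = 0.5.
step 1: Δp = +0.00851, p = 0.27751
step 2: Δp = +0.00768, p = 0.28519
step 3: Δp = +0.00687, p = 0.29207
step 4: Δp = +0.00610, p = 0.29817

0.298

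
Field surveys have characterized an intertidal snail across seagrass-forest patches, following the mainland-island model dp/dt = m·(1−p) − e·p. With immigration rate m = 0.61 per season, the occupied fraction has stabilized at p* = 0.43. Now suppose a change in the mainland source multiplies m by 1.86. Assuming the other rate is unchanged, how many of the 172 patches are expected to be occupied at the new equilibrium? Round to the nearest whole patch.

Balance m(1−p*) = e·p* gives e = m(1−p*)/p* = 0.61×0.57000/0.43000 = 0.80860.
New p* = m/(m+e) = 1.13460/(1.13460+0.80860) = 0.58388.
Expected occupied = 172 × 0.58388 = 100.43 ≈ 100.

100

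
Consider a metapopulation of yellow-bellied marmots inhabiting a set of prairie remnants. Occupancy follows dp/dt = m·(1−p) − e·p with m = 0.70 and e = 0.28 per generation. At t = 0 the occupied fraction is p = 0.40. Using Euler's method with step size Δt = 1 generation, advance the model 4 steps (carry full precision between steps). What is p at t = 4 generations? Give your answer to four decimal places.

Update rule: p ← p + [m·(1−p) − e·p]·Δt with Δt = 1.
p: 0.40000 → 0.70800  (Δp = +0.30800)
p: 0.70800 → 0.71416  (Δp = +0.00616)
p: 0.71416 → 0.71428  (Δp = +0.00012)
p: 0.71428 → 0.71429  (Δp = +0.00000)

0.7143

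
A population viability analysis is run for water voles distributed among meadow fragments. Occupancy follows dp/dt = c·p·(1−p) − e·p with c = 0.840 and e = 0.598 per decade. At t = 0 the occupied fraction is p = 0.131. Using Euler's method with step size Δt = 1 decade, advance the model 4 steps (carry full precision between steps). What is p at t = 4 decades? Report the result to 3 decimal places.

Update rule: p ← p + [c·p·(1−p) − e·p]·Δt with Δt = 1.
t = 1: p = 0.13100 + (+0.01729) = 0.14829
t = 2: p = 0.14829 + (+0.01741) = 0.16570
t = 3: p = 0.16570 + (+0.01704) = 0.18274
t = 4: p = 0.18274 + (+0.01617) = 0.19891

0.199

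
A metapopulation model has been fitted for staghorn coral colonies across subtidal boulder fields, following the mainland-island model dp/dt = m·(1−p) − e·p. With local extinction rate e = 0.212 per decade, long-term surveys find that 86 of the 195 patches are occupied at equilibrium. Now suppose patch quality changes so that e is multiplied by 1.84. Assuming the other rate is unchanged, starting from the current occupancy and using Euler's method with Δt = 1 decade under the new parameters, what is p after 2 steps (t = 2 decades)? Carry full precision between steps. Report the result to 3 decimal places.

Observed p* = 86/195 = 0.44103.
Balance m(1−p*) = e·p* gives m = e·p*/(1−p*) = 0.212×0.44103/0.55897 = 0.16727.
Starting from p₀ = 0.44103; update p ← p + (dp/dt)·Δt with the new parameters.
p: 0.44103 → 0.36249  (Δp = -0.07854)
p: 0.36249 → 0.32772  (Δp = -0.03477)

0.328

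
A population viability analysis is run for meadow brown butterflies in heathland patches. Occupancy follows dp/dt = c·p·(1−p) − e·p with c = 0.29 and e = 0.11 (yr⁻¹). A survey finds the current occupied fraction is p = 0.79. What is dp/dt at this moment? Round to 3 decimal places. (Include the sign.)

Colonization term: c·p·(1−p) = 0.29×0.79×0.2100 = 0.04811.
Extinction term: e·p = 0.08690.
dp/dt = 0.04811 − 0.08690 = -0.03879.

-0.039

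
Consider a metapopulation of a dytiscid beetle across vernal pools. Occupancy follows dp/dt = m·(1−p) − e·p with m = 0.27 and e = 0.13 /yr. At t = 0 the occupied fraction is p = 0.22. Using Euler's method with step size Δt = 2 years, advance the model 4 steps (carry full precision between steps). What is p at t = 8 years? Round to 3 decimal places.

Update rule: p ← p + [m·(1−p) − e·p]·Δt with Δt = 2.
p: 0.22000 → 0.58400  (Δp = +0.36400)
p: 0.58400 → 0.65680  (Δp = +0.07280)
p: 0.65680 → 0.67136  (Δp = +0.01456)
p: 0.67136 → 0.67427  (Δp = +0.00291)

0.674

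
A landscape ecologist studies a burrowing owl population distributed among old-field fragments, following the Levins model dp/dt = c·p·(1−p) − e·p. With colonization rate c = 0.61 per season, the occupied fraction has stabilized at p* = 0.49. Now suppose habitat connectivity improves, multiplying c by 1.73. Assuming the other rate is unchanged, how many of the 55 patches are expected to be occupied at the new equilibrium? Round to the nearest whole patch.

39

Balance c(1−p*) = e gives e = 0.61×(1 − 0.49000) = 0.31110.
New p* = 1 − e/c = 1 − 0.31110/1.05530 = 0.70520.
Expected occupied = 55 × 0.70520 = 38.79 ≈ 39.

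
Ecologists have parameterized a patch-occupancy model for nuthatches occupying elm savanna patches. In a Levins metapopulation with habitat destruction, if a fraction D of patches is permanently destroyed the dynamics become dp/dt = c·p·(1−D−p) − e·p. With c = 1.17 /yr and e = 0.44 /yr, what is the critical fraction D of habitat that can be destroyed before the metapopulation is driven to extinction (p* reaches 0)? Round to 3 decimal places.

The nontrivial equilibrium is p* = (1−D) − e/c; extinction occurs when this hits zero.
So D_crit = 1 − e/c = 1 − 0.44/1.17 = 1 − 0.3761 = 0.6239.
Note this equals the original equilibrium occupancy — the Levins extinction-debt result.

0.624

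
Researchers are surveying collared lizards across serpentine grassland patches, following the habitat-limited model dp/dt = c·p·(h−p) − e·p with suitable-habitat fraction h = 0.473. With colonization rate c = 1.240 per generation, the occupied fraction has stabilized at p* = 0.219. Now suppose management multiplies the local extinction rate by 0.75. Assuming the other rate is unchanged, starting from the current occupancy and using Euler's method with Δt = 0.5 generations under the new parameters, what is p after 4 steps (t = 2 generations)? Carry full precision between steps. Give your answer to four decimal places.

0.2483

Balance c(h−p*) = e gives e = 1.240×(0.473 − 0.21900) = 0.31496.
Starting from p₀ = 0.21900; update p ← p + (dp/dt)·Δt with the new parameters.
p: 0.21900 → 0.22762  (Δp = +0.00862)
p: 0.22762 → 0.23537  (Δp = +0.00774)
p: 0.23537 → 0.24224  (Δp = +0.00688)
p: 0.24224 → 0.24829  (Δp = +0.00605)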